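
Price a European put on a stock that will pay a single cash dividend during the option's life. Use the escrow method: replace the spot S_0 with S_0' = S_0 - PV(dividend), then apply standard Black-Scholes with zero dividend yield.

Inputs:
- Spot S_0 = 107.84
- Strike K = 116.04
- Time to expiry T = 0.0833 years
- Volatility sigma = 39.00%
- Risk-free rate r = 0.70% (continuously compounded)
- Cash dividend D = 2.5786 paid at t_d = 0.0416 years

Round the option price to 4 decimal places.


PV(D) = D * exp(-r * t_d) = 2.5786 * 0.99970884 = 2.57784922
S_0' = S_0 - PV(D) = 107.8400 - 2.57784922 = 105.26215078
d1 = (ln(S_0'/K) + (r + sigma^2/2)*T) / (sigma*sqrt(T)) = -0.80456957
d2 = d1 - sigma*sqrt(T) = -0.91713036
exp(-rT) = 0.99941707
N(-d1) = 0.78946595; N(-d2) = 0.82046283
P = K * exp(-rT) * N(-d2) - S_0' * N(-d1) = 116.0400 * 0.99941707 * 0.82046283 - 105.26215078 * 0.78946595 = 12.0501

Answer: Price = 12.0501


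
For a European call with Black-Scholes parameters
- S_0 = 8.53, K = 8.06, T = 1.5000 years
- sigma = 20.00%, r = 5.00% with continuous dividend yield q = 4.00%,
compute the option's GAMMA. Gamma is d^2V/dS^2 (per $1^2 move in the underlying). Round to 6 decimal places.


d1 = 0.4150897357; d2 = 0.1701407614
phi(d1) = 0.3660123227; exp(-qT) = 0.9417645336; exp(-rT) = 0.9277434863
Gamma = exp(-qT) * phi(d1) / (S * sigma * sqrt(T)) = 0.9417645336 * 0.3660123227 / (8.5300 * 0.2000 * 1.2247448714) = 0.164973

Answer: Gamma = 0.164973


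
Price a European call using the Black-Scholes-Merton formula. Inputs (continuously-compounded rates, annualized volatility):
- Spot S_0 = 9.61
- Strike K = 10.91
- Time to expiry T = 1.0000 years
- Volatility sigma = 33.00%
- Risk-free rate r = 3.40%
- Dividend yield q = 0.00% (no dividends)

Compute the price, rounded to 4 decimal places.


d1 = (ln(S/K) + (r - q + 0.5*sigma^2) * T) / (sigma * sqrt(T)) = -0.11644114
d2 = d1 - sigma * sqrt(T) = -0.44644114
exp(-rT) = 0.96657150; exp(-qT) = 1.00000000
C = S_0 * exp(-qT) * N(d1) - K * exp(-rT) * N(d2)
N(d1) = 0.45365147; N(d2) = 0.32763931
C = 9.6100 * 1.00000000 * 0.45365147 - 10.9100 * 0.96657150 * 0.32763931 = 0.9045

Answer: Price = 0.9045


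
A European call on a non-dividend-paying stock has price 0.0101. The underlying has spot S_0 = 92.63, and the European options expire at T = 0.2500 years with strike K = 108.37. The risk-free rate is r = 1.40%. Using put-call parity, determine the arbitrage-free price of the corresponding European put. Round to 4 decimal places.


Put-call parity: C - P = S_0 * exp(-qT) - K * exp(-rT).
S_0 * exp(-qT) = 92.6300 * 1.00000000 = 92.63000000
K * exp(-rT) = 108.3700 * 0.99650612 = 107.99136799
P = C - S*exp(-qT) + K*exp(-rT)
P = 0.0101 - 92.63000000 + 107.99136799 = 15.3715

Answer: Put price = 15.3715


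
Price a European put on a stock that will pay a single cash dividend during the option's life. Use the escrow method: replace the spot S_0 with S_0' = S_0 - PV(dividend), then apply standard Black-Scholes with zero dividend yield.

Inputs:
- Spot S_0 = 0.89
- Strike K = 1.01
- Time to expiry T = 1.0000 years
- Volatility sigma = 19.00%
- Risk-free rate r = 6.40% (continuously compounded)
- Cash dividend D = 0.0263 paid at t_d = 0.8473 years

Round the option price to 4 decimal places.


Answer: Price = 0.1174

Derivation:
PV(D) = D * exp(-r * t_d) = 0.0263 * 0.94721687 = 0.02491180
S_0' = S_0 - PV(D) = 0.8900 - 0.02491180 = 0.86508820
d1 = (ln(S_0'/K) + (r + sigma^2/2)*T) / (sigma*sqrt(T)) = -0.38328499
d2 = d1 - sigma*sqrt(T) = -0.57328499
exp(-rT) = 0.93800500
N(-d1) = 0.64924576; N(-d2) = 0.71677412
P = K * exp(-rT) * N(-d2) - S_0' * N(-d1) = 1.0100 * 0.93800500 * 0.71677412 - 0.86508820 * 0.64924576 = 0.1174


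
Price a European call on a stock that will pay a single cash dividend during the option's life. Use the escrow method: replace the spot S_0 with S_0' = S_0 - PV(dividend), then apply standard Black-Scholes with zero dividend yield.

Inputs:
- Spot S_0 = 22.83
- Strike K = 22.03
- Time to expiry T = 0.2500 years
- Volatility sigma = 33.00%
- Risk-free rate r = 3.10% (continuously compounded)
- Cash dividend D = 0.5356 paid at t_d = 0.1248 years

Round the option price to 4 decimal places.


PV(D) = D * exp(-r * t_d) = 0.5356 * 0.99613867 = 0.53353187
S_0' = S_0 - PV(D) = 22.8300 - 0.53353187 = 22.29646813
d1 = (ln(S_0'/K) + (r + sigma^2/2)*T) / (sigma*sqrt(T)) = 0.20233712
d2 = d1 - sigma*sqrt(T) = 0.03733712
exp(-rT) = 0.99227995
N(d1) = 0.58017341; N(d2) = 0.51489190
C = S_0' * N(d1) - K * exp(-rT) * N(d2) = 22.29646813 * 0.58017341 - 22.0300 * 0.99227995 * 0.51489190 = 1.6803

Answer: Price = 1.6803


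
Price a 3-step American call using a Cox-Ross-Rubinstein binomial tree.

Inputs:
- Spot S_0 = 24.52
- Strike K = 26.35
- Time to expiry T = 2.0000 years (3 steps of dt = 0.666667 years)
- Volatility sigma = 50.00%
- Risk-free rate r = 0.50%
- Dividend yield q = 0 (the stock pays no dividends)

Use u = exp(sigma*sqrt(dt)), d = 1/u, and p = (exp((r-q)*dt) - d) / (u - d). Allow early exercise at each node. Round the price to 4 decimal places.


Answer: Price = V(0,0) = 6.7448

Derivation:
dt = T/N = 0.666667
u = exp(sigma*sqrt(dt)) = 1.504181; d = 1/u = 0.664814
p = (exp((r-q)*dt) - d) / (u - d) = 0.403310
Discount per step: exp(-r*dt) = 0.996672
Stock lattice S(k, i) with i counting down-moves:
  k=0: S(0,0) = 24.5200
  k=1: S(1,0) = 36.8825; S(1,1) = 16.3012
  k=2: S(2,0) = 55.4780; S(2,1) = 24.5200; S(2,2) = 10.8373
  k=3: S(3,0) = 83.4489; S(3,1) = 36.8825; S(3,2) = 16.3012; S(3,3) = 7.2048
Terminal payoffs V(N, i) = max(S_T - K, 0):
  V(3,0) = 57.098859; V(3,1) = 10.532508; V(3,2) = 0.000000; V(3,3) = 0.000000
Backward induction: V(k, i) = exp(-r*dt) * [p * V(k+1, i) + (1-p) * V(k+1, i+1)]; then take max(V_cont, immediate exercise) for American.
  V(2,0) = exp(-r*dt) * [p*57.098859 + (1-p)*10.532508] = 29.215640; exercise = 29.127953; V(2,0) = max -> 29.215640
  V(2,1) = exp(-r*dt) * [p*10.532508 + (1-p)*0.000000] = 4.233731; exercise = 0.000000; V(2,1) = max -> 4.233731
  V(2,2) = exp(-r*dt) * [p*0.000000 + (1-p)*0.000000] = 0.000000; exercise = 0.000000; V(2,2) = max -> 0.000000
  V(1,0) = exp(-r*dt) * [p*29.215640 + (1-p)*4.233731] = 14.261569; exercise = 10.532508; V(1,0) = max -> 14.261569
  V(1,1) = exp(-r*dt) * [p*4.233731 + (1-p)*0.000000] = 1.701824; exercise = 0.000000; V(1,1) = max -> 1.701824
  V(0,0) = exp(-r*dt) * [p*14.261569 + (1-p)*1.701824] = 6.744776; exercise = 0.000000; V(0,0) = max -> 6.744776


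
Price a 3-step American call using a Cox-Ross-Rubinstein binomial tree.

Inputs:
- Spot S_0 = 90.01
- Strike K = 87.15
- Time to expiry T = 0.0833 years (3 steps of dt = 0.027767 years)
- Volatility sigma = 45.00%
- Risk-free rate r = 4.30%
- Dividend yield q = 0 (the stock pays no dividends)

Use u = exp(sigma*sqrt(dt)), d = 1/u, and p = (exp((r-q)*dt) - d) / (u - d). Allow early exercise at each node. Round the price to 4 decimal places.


Answer: Price = V(0,0) = 6.5893

Derivation:
dt = T/N = 0.027767
u = exp(sigma*sqrt(dt)) = 1.077868; d = 1/u = 0.927757
p = (exp((r-q)*dt) - d) / (u - d) = 0.489221
Discount per step: exp(-r*dt) = 0.998807
Stock lattice S(k, i) with i counting down-moves:
  k=0: S(0,0) = 90.0100
  k=1: S(1,0) = 97.0189; S(1,1) = 83.5074
  k=2: S(2,0) = 104.5736; S(2,1) = 90.0100; S(2,2) = 77.4746
  k=3: S(3,0) = 112.7165; S(3,1) = 97.0189; S(3,2) = 83.5074; S(3,3) = 71.8777
Terminal payoffs V(N, i) = max(S_T - K, 0):
  V(3,0) = 25.566495; V(3,1) = 9.868897; V(3,2) = 0.000000; V(3,3) = 0.000000
Backward induction: V(k, i) = exp(-r*dt) * [p * V(k+1, i) + (1-p) * V(k+1, i+1)]; then take max(V_cont, immediate exercise) for American.
  V(2,0) = exp(-r*dt) * [p*25.566495 + (1-p)*9.868897] = 17.527555; exercise = 17.423563; V(2,0) = max -> 17.527555
  V(2,1) = exp(-r*dt) * [p*9.868897 + (1-p)*0.000000] = 4.822312; exercise = 2.860000; V(2,1) = max -> 4.822312
  V(2,2) = exp(-r*dt) * [p*0.000000 + (1-p)*0.000000] = 0.000000; exercise = 0.000000; V(2,2) = max -> 0.000000
  V(1,0) = exp(-r*dt) * [p*17.527555 + (1-p)*4.822312] = 11.024815; exercise = 9.868897; V(1,0) = max -> 11.024815
  V(1,1) = exp(-r*dt) * [p*4.822312 + (1-p)*0.000000] = 2.356362; exercise = 0.000000; V(1,1) = max -> 2.356362
  V(0,0) = exp(-r*dt) * [p*11.024815 + (1-p)*2.356362] = 6.589281; exercise = 2.860000; V(0,0) = max -> 6.589281


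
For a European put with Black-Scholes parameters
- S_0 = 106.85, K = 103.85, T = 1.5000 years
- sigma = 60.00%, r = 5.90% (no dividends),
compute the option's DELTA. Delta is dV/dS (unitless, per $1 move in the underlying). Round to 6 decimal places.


d1 = 0.5266109436; d2 = -0.2082359792
phi(d1) = 0.3472889710; exp(-qT) = 1.0000000000; exp(-rT) = 0.9153031107
N(-d1) = 0.2992318954
Delta = -exp(-qT) * N(-d1) = -1.0000000000 * 0.2992318954 = -0.299232

Answer: Delta = -0.299232


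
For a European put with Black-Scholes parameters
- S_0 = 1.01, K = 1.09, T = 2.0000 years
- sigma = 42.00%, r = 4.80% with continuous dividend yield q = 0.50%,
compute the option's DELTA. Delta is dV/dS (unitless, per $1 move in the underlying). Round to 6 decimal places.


Answer: Delta = -0.373223

Derivation:
d1 = 0.3134379343; d2 = -0.2805317619
phi(d1) = 0.3798190961; exp(-qT) = 0.9900498337; exp(-rT) = 0.9084640161
N(-d1) = 0.3769739839
Delta = -exp(-qT) * N(-d1) = -0.9900498337 * 0.3769739839 = -0.373223


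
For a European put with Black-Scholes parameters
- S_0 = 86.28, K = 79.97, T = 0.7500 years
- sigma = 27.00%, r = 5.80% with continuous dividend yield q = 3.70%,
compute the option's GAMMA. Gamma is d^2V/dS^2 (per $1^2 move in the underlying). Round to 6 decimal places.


d1 = 0.5090679389; d2 = 0.2752410799
phi(d1) = 0.3504582776; exp(-qT) = 0.9726314943; exp(-rT) = 0.9574325541
Gamma = exp(-qT) * phi(d1) / (S * sigma * sqrt(T)) = 0.9726314943 * 0.3504582776 / (86.2800 * 0.2700 * 0.8660254038) = 0.016896

Answer: Gamma = 0.016896


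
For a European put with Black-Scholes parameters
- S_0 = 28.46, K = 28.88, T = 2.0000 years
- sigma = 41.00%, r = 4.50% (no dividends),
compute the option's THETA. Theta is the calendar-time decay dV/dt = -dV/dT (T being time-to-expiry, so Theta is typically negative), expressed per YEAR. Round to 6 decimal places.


Answer: Theta = -0.837619

Derivation:
d1 = 0.4198666900; d2 = -0.1599608706
phi(d1) = 0.3652831211; exp(-qT) = 1.0000000000; exp(-rT) = 0.9139311853
Theta = -S*exp(-qT)*phi(d1)*sigma/(2*sqrt(T)) + r*K*exp(-rT)*N(-d2) - q*S*exp(-qT)*N(-d1)
N(-d1) = 0.3372914214; N(-d2) = 0.5635440510; sqrt(T) = 1.4142135624
Term 1 = -28.4600 * 1.0000000000 * 0.3652831211 * 0.4100 / (2 * 1.4142135624) = -1.5069656876
Term 2 = 0.0450 * 28.8800 * 0.9139311853 * 0.5635440510 = 0.6693466111
Term 3 = 0 (no dividend yield, q = 0)
Theta = -1.5069656876 + (0.6693466111) + (0.0000000000) = -0.837619


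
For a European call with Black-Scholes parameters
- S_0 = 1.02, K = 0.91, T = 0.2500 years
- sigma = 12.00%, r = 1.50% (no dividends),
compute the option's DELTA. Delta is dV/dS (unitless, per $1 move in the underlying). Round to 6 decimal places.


Answer: Delta = 0.976945

Derivation:
d1 = 1.9943884461; d2 = 1.9343884461
phi(d1) = 0.0545994663; exp(-qT) = 1.0000000000; exp(-rT) = 0.9962570225
N(d1) = 0.9769451899
Delta = exp(-qT) * N(d1) = 1.0000000000 * 0.9769451899 = 0.976945


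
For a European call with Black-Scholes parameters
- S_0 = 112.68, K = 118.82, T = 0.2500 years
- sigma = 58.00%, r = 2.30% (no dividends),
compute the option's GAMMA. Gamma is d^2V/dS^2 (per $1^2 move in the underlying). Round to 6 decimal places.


d1 = -0.0181303445; d2 = -0.3081303445
phi(d1) = 0.3988767178; exp(-qT) = 1.0000000000; exp(-rT) = 0.9942664996
Gamma = exp(-qT) * phi(d1) / (S * sigma * sqrt(T)) = 1.0000000000 * 0.3988767178 / (112.6800 * 0.5800 * 0.5000000000) = 0.012207

Answer: Gamma = 0.012207


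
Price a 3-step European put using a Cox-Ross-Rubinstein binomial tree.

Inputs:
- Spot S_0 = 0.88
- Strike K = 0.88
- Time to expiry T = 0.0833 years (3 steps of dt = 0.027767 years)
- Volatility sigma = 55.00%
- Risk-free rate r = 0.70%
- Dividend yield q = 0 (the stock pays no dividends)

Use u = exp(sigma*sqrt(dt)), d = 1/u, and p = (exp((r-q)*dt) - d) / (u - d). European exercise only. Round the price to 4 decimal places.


Answer: Price = V(0,0) = 0.0601

Derivation:
dt = T/N = 0.027767
u = exp(sigma*sqrt(dt)) = 1.095979; d = 1/u = 0.912426
p = (exp((r-q)*dt) - d) / (u - d) = 0.478163
Discount per step: exp(-r*dt) = 0.999806
Stock lattice S(k, i) with i counting down-moves:
  k=0: S(0,0) = 0.8800
  k=1: S(1,0) = 0.9645; S(1,1) = 0.8029
  k=2: S(2,0) = 1.0570; S(2,1) = 0.8800; S(2,2) = 0.7326
  k=3: S(3,0) = 1.1585; S(3,1) = 0.9645; S(3,2) = 0.8029; S(3,3) = 0.6685
Terminal payoffs V(N, i) = max(K - S_T, 0):
  V(3,0) = 0.000000; V(3,1) = 0.000000; V(3,2) = 0.077065; V(3,3) = 0.211540
Backward induction: V(k, i) = exp(-r*dt) * [p * V(k+1, i) + (1-p) * V(k+1, i+1)].
  V(2,0) = exp(-r*dt) * [p*0.000000 + (1-p)*0.000000] = 0.000000
  V(2,1) = exp(-r*dt) * [p*0.000000 + (1-p)*0.077065] = 0.040208
  V(2,2) = exp(-r*dt) * [p*0.077065 + (1-p)*0.211540] = 0.147210
  V(1,0) = exp(-r*dt) * [p*0.000000 + (1-p)*0.040208] = 0.020978
  V(1,1) = exp(-r*dt) * [p*0.040208 + (1-p)*0.147210] = 0.096027
  V(0,0) = exp(-r*dt) * [p*0.020978 + (1-p)*0.096027] = 0.060130


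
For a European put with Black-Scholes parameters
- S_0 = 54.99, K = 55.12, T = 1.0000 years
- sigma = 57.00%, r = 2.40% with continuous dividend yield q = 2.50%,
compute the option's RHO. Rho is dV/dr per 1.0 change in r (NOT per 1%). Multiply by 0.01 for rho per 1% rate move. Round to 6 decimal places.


d1 = 0.2791030242; d2 = -0.2908969758
phi(d1) = 0.3837024938; exp(-qT) = 0.9753099120; exp(-rT) = 0.9762857098
N(-d2) = 0.6144349428
Rho = -K*T*exp(-rT)*N(-d2) = -55.1200 * 1.0000 * 0.9762857098 * 0.6144349428 = -33.064507

Answer: Rho = -33.064507


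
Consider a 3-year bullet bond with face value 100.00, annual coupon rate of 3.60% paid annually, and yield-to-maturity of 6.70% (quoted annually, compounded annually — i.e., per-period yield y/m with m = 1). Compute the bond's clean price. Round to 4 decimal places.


Coupon per period c = face * coupon_rate / m = 3.600000
Periods per year m = 1; per-period yield y/m = 0.067000
Number of cashflows N = 3
Cashflows (t years, CF_t, discount factor 1/(1+y/m)^(m*t), PV):
  t = 1.0000: CF_t = 3.600000, DF = 0.937207, PV = 3.373946
  t = 2.0000: CF_t = 3.600000, DF = 0.878357, PV = 3.162086
  t = 3.0000: CF_t = 103.600000, DF = 0.823203, PV = 85.283791
Price P = sum_t PV_t = 91.819823

Answer: Price = 91.8198


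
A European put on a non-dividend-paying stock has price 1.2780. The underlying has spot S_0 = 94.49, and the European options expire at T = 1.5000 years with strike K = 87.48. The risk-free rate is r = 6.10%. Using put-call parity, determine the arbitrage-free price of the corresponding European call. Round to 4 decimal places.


Answer: Call price = 15.9371

Derivation:
Put-call parity: C - P = S_0 * exp(-qT) - K * exp(-rT).
S_0 * exp(-qT) = 94.4900 * 1.00000000 = 94.49000000
K * exp(-rT) = 87.4800 * 0.91256132 = 79.83086394
C = P + S*exp(-qT) - K*exp(-rT)
C = 1.2780 + 94.49000000 - 79.83086394 = 15.9371


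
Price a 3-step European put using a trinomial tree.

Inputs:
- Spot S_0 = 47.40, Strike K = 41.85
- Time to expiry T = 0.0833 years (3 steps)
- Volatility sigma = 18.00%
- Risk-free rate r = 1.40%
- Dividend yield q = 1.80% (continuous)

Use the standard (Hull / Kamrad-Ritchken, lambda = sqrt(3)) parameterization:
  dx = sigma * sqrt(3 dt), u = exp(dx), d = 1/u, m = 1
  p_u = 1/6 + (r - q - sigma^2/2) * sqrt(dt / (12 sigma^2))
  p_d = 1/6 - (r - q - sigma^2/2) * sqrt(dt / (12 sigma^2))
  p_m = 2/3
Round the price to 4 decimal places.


Answer: Price = V(0,0) = 0.0066

Derivation:
dt = T/N = 0.027767; dx = sigma*sqrt(3*dt) = 0.051951
u = exp(dx) = 1.053324; d = 1/u = 0.949375
p_u = 0.161268, p_m = 0.666667, p_d = 0.172065
Discount per step: exp(-r*dt) = 0.999611
Stock lattice S(k, j) with j the centered position index:
  k=0: S(0,+0) = 47.4000
  k=1: S(1,-1) = 45.0004; S(1,+0) = 47.4000; S(1,+1) = 49.9276
  k=2: S(2,-2) = 42.7223; S(2,-1) = 45.0004; S(2,+0) = 47.4000; S(2,+1) = 49.9276; S(2,+2) = 52.5899
  k=3: S(3,-3) = 40.5595; S(3,-2) = 42.7223; S(3,-1) = 45.0004; S(3,+0) = 47.4000; S(3,+1) = 49.9276; S(3,+2) = 52.5899; S(3,+3) = 55.3942
Terminal payoffs V(N, j) = max(K - S_T, 0):
  V(3,-3) = 1.290548; V(3,-2) = 0.000000; V(3,-1) = 0.000000; V(3,+0) = 0.000000; V(3,+1) = 0.000000; V(3,+2) = 0.000000; V(3,+3) = 0.000000
Backward induction: V(k, j) = exp(-r*dt) * [p_u * V(k+1, j+1) + p_m * V(k+1, j) + p_d * V(k+1, j-1)]
  V(2,-2) = exp(-r*dt) * [p_u*0.000000 + p_m*0.000000 + p_d*1.290548] = 0.221972
  V(2,-1) = exp(-r*dt) * [p_u*0.000000 + p_m*0.000000 + p_d*0.000000] = 0.000000
  V(2,+0) = exp(-r*dt) * [p_u*0.000000 + p_m*0.000000 + p_d*0.000000] = 0.000000
  V(2,+1) = exp(-r*dt) * [p_u*0.000000 + p_m*0.000000 + p_d*0.000000] = 0.000000
  V(2,+2) = exp(-r*dt) * [p_u*0.000000 + p_m*0.000000 + p_d*0.000000] = 0.000000
  V(1,-1) = exp(-r*dt) * [p_u*0.000000 + p_m*0.000000 + p_d*0.221972] = 0.038179
  V(1,+0) = exp(-r*dt) * [p_u*0.000000 + p_m*0.000000 + p_d*0.000000] = 0.000000
  V(1,+1) = exp(-r*dt) * [p_u*0.000000 + p_m*0.000000 + p_d*0.000000] = 0.000000
  V(0,+0) = exp(-r*dt) * [p_u*0.000000 + p_m*0.000000 + p_d*0.038179] = 0.006567


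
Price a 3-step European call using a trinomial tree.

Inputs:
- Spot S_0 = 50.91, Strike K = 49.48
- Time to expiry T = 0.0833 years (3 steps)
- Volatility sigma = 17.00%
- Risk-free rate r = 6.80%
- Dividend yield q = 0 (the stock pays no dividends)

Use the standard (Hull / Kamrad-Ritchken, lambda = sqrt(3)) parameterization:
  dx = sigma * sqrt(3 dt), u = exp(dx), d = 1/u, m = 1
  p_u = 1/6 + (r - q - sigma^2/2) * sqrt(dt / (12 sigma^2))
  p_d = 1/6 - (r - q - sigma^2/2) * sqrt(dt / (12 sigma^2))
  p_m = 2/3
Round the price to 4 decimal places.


Answer: Price = V(0,0) = 2.0954

Derivation:
dt = T/N = 0.027767; dx = sigma*sqrt(3*dt) = 0.049065
u = exp(dx) = 1.050289; d = 1/u = 0.952119
p_u = 0.181819, p_m = 0.666667, p_d = 0.151514
Discount per step: exp(-r*dt) = 0.998114
Stock lattice S(k, j) with j the centered position index:
  k=0: S(0,+0) = 50.9100
  k=1: S(1,-1) = 48.4724; S(1,+0) = 50.9100; S(1,+1) = 53.4702
  k=2: S(2,-2) = 46.1515; S(2,-1) = 48.4724; S(2,+0) = 50.9100; S(2,+1) = 53.4702; S(2,+2) = 56.1591
  k=3: S(3,-3) = 43.9417; S(3,-2) = 46.1515; S(3,-1) = 48.4724; S(3,+0) = 50.9100; S(3,+1) = 53.4702; S(3,+2) = 56.1591; S(3,+3) = 58.9833
Terminal payoffs V(N, j) = max(S_T - K, 0):
  V(3,-3) = 0.000000; V(3,-2) = 0.000000; V(3,-1) = 0.000000; V(3,+0) = 1.430000; V(3,+1) = 3.990191; V(3,+2) = 6.679131; V(3,+3) = 9.503293
Backward induction: V(k, j) = exp(-r*dt) * [p_u * V(k+1, j+1) + p_m * V(k+1, j) + p_d * V(k+1, j-1)]
  V(2,-2) = exp(-r*dt) * [p_u*0.000000 + p_m*0.000000 + p_d*0.000000] = 0.000000
  V(2,-1) = exp(-r*dt) * [p_u*1.430000 + p_m*0.000000 + p_d*0.000000] = 0.259511
  V(2,+0) = exp(-r*dt) * [p_u*3.990191 + p_m*1.430000 + p_d*0.000000] = 1.675659
  V(2,+1) = exp(-r*dt) * [p_u*6.679131 + p_m*3.990191 + p_d*1.430000] = 4.083469
  V(2,+2) = exp(-r*dt) * [p_u*9.503293 + p_m*6.679131 + p_d*3.990191] = 6.772405
  V(1,-1) = exp(-r*dt) * [p_u*1.675659 + p_m*0.259511 + p_d*0.000000] = 0.476773
  V(1,+0) = exp(-r*dt) * [p_u*4.083469 + p_m*1.675659 + p_d*0.259511] = 1.895296
  V(1,+1) = exp(-r*dt) * [p_u*6.772405 + p_m*4.083469 + p_d*1.675659] = 4.199614
  V(0,+0) = exp(-r*dt) * [p_u*4.199614 + p_m*1.895296 + p_d*0.476773] = 2.095379


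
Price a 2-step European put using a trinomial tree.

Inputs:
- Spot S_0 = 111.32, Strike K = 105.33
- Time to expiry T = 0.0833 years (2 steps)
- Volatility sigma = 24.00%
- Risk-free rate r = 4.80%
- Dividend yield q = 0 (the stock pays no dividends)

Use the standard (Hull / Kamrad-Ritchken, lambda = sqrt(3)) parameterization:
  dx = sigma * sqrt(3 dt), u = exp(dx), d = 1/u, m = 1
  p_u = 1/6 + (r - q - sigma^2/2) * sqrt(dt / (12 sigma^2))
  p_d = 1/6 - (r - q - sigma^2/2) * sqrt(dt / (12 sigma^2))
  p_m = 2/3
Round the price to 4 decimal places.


dt = T/N = 0.041650; dx = sigma*sqrt(3*dt) = 0.084836
u = exp(dx) = 1.088538; d = 1/u = 0.918663
p_u = 0.171380, p_m = 0.666667, p_d = 0.161954
Discount per step: exp(-r*dt) = 0.998003
Stock lattice S(k, j) with j the centered position index:
  k=0: S(0,+0) = 111.3200
  k=1: S(1,-1) = 102.2656; S(1,+0) = 111.3200; S(1,+1) = 121.1761
  k=2: S(2,-2) = 93.9476; S(2,-1) = 102.2656; S(2,+0) = 111.3200; S(2,+1) = 121.1761; S(2,+2) = 131.9048
Terminal payoffs V(N, j) = max(K - S_T, 0):
  V(2,-2) = 11.382393; V(2,-1) = 3.064426; V(2,+0) = 0.000000; V(2,+1) = 0.000000; V(2,+2) = 0.000000
Backward induction: V(k, j) = exp(-r*dt) * [p_u * V(k+1, j+1) + p_m * V(k+1, j) + p_d * V(k+1, j-1)]
  V(1,-1) = exp(-r*dt) * [p_u*0.000000 + p_m*3.064426 + p_d*11.382393] = 3.878608
  V(1,+0) = exp(-r*dt) * [p_u*0.000000 + p_m*0.000000 + p_d*3.064426] = 0.495304
  V(1,+1) = exp(-r*dt) * [p_u*0.000000 + p_m*0.000000 + p_d*0.000000] = 0.000000
  V(0,+0) = exp(-r*dt) * [p_u*0.000000 + p_m*0.495304 + p_d*3.878608] = 0.956443

Answer: Price = V(0,0) = 0.9564


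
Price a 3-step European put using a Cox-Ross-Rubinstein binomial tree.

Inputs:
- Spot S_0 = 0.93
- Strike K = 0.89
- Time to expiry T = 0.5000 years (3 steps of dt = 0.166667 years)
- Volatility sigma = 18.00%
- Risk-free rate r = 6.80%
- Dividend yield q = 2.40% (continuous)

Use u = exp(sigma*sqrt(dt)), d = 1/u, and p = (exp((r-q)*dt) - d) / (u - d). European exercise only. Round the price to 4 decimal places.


Answer: Price = V(0,0) = 0.0231

Derivation:
dt = T/N = 0.166667
u = exp(sigma*sqrt(dt)) = 1.076252; d = 1/u = 0.929150
p = (exp((r-q)*dt) - d) / (u - d) = 0.531672
Discount per step: exp(-r*dt) = 0.988731
Stock lattice S(k, i) with i counting down-moves:
  k=0: S(0,0) = 0.9300
  k=1: S(1,0) = 1.0009; S(1,1) = 0.8641
  k=2: S(2,0) = 1.0772; S(2,1) = 0.9300; S(2,2) = 0.8029
  k=3: S(3,0) = 1.1594; S(3,1) = 1.0009; S(3,2) = 0.8641; S(3,3) = 0.7460
Terminal payoffs V(N, i) = max(K - S_T, 0):
  V(3,0) = 0.000000; V(3,1) = 0.000000; V(3,2) = 0.025890; V(3,3) = 0.143996
Backward induction: V(k, i) = exp(-r*dt) * [p * V(k+1, i) + (1-p) * V(k+1, i+1)].
  V(2,0) = exp(-r*dt) * [p*0.000000 + (1-p)*0.000000] = 0.000000
  V(2,1) = exp(-r*dt) * [p*0.000000 + (1-p)*0.025890] = 0.011988
  V(2,2) = exp(-r*dt) * [p*0.025890 + (1-p)*0.143996] = 0.080287
  V(1,0) = exp(-r*dt) * [p*0.000000 + (1-p)*0.011988] = 0.005551
  V(1,1) = exp(-r*dt) * [p*0.011988 + (1-p)*0.080287] = 0.043479
  V(0,0) = exp(-r*dt) * [p*0.005551 + (1-p)*0.043479] = 0.023051


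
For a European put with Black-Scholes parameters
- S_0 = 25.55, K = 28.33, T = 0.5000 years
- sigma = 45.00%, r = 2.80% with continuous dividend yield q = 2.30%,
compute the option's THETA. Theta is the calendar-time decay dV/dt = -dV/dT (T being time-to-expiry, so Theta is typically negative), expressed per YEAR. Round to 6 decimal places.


Answer: Theta = -2.959383

Derivation:
d1 = -0.1576345202; d2 = -0.4758325718
phi(d1) = 0.3940163574; exp(-qT) = 0.9885658722; exp(-rT) = 0.9860975443
Theta = -S*exp(-qT)*phi(d1)*sigma/(2*sqrt(T)) + r*K*exp(-rT)*N(-d2) - q*S*exp(-qT)*N(-d1)
N(-d1) = 0.5626275998; N(-d2) = 0.6829031686; sqrt(T) = 0.7071067812
Term 1 = -25.5500 * 0.9885658722 * 0.3940163574 * 0.4500 / (2 * 0.7071067812) = -3.1667099421
Term 2 = 0.0280 * 28.3300 * 0.9860975443 * 0.6829031686 = 0.5341750643
Term 3 = -0.0230 * 25.5500 * 0.9885658722 * 0.5626275998 = -0.3268476650
Theta = -3.1667099421 + (0.5341750643) + (-0.3268476650) = -2.959383


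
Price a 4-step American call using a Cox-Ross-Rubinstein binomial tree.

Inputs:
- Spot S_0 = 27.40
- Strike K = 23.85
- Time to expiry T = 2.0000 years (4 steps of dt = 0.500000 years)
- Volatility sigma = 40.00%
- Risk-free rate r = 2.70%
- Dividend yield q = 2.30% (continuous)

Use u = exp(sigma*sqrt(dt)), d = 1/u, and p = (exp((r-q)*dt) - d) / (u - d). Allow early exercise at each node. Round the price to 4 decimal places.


dt = T/N = 0.500000
u = exp(sigma*sqrt(dt)) = 1.326896; d = 1/u = 0.753638
p = (exp((r-q)*dt) - d) / (u - d) = 0.433249
Discount per step: exp(-r*dt) = 0.986591
Stock lattice S(k, i) with i counting down-moves:
  k=0: S(0,0) = 27.4000
  k=1: S(1,0) = 36.3570; S(1,1) = 20.6497
  k=2: S(2,0) = 48.2419; S(2,1) = 27.4000; S(2,2) = 15.5624
  k=3: S(3,0) = 64.0120; S(3,1) = 36.3570; S(3,2) = 20.6497; S(3,3) = 11.7284
  k=4: S(4,0) = 84.9373; S(4,1) = 48.2419; S(4,2) = 27.4000; S(4,3) = 15.5624; S(4,4) = 8.8390
Terminal payoffs V(N, i) = max(S_T - K, 0):
  V(4,0) = 61.087345; V(4,1) = 24.391924; V(4,2) = 3.550000; V(4,3) = 0.000000; V(4,4) = 0.000000
Backward induction: V(k, i) = exp(-r*dt) * [p * V(k+1, i) + (1-p) * V(k+1, i+1)]; then take max(V_cont, immediate exercise) for American.
  V(3,0) = exp(-r*dt) * [p*61.087345 + (1-p)*24.391924] = 39.749927; exercise = 40.162037; V(3,0) = max -> 40.162037
  V(3,1) = exp(-r*dt) * [p*24.391924 + (1-p)*3.550000] = 12.411064; exercise = 12.506962; V(3,1) = max -> 12.506962
  V(3,2) = exp(-r*dt) * [p*3.550000 + (1-p)*0.000000] = 1.517411; exercise = 0.000000; V(3,2) = max -> 1.517411
  V(3,3) = exp(-r*dt) * [p*0.000000 + (1-p)*0.000000] = 0.000000; exercise = 0.000000; V(3,3) = max -> 0.000000
  V(2,0) = exp(-r*dt) * [p*40.162037 + (1-p)*12.506962] = 24.160131; exercise = 24.391924; V(2,0) = max -> 24.391924
  V(2,1) = exp(-r*dt) * [p*12.506962 + (1-p)*1.517411] = 6.194435; exercise = 3.550000; V(2,1) = max -> 6.194435
  V(2,2) = exp(-r*dt) * [p*1.517411 + (1-p)*0.000000] = 0.648602; exercise = 0.000000; V(2,2) = max -> 0.648602
  V(1,0) = exp(-r*dt) * [p*24.391924 + (1-p)*6.194435] = 13.889702; exercise = 12.506962; V(1,0) = max -> 13.889702
  V(1,1) = exp(-r*dt) * [p*6.194435 + (1-p)*0.648602] = 3.010414; exercise = 0.000000; V(1,1) = max -> 3.010414
  V(0,0) = exp(-r*dt) * [p*13.889702 + (1-p)*3.010414] = 7.620287; exercise = 3.550000; V(0,0) = max -> 7.620287

Answer: Price = V(0,0) = 7.6203


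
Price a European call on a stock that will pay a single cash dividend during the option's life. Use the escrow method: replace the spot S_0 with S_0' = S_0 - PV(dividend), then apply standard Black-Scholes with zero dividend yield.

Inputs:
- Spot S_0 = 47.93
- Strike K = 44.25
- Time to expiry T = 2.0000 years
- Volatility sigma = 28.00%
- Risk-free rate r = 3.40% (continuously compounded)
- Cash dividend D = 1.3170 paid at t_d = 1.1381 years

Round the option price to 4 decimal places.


Answer: Price = 9.8828

Derivation:
PV(D) = D * exp(-r * t_d) = 1.3170 * 0.96204370 = 1.26701156
S_0' = S_0 - PV(D) = 47.9300 - 1.26701156 = 46.66298844
d1 = (ln(S_0'/K) + (r + sigma^2/2)*T) / (sigma*sqrt(T)) = 0.50380333
d2 = d1 - sigma*sqrt(T) = 0.10782353
exp(-rT) = 0.93426047
N(d1) = 0.69280021; N(d2) = 0.54293216
C = S_0' * N(d1) - K * exp(-rT) * N(d2) = 46.66298844 * 0.69280021 - 44.2500 * 0.93426047 * 0.54293216 = 9.8828


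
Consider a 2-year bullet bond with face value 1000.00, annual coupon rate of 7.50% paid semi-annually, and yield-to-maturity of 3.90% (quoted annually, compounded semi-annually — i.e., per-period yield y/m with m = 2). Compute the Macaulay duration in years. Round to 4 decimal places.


Answer: Macaulay duration = 1.8980 years

Derivation:
Coupon per period c = face * coupon_rate / m = 37.500000
Periods per year m = 2; per-period yield y/m = 0.019500
Number of cashflows N = 4
Cashflows (t years, CF_t, discount factor 1/(1+y/m)^(m*t), PV):
  t = 0.5000: CF_t = 37.500000, DF = 0.980873, PV = 36.782737
  t = 1.0000: CF_t = 37.500000, DF = 0.962112, PV = 36.079192
  t = 1.5000: CF_t = 37.500000, DF = 0.943709, PV = 35.389105
  t = 2.0000: CF_t = 1037.500000, DF = 0.925659, PV = 960.371326
Price P = sum_t PV_t = 1068.622360
Macaulay numerator sum_t t * PV_t:
  t * PV_t at t = 0.5000: 18.391368
  t * PV_t at t = 1.0000: 36.079192
  t * PV_t at t = 1.5000: 53.083657
  t * PV_t at t = 2.0000: 1920.742653
Macaulay duration D = (sum_t t * PV_t) / P = 2028.296871 / 1068.622360 = 1.898048


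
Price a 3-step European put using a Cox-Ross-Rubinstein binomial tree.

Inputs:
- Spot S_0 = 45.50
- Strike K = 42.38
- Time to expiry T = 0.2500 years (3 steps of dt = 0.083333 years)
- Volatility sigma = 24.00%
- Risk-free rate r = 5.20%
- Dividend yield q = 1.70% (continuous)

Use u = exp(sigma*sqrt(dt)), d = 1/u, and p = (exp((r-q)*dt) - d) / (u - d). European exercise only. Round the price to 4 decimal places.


dt = T/N = 0.083333
u = exp(sigma*sqrt(dt)) = 1.071738; d = 1/u = 0.933063
p = (exp((r-q)*dt) - d) / (u - d) = 0.503750
Discount per step: exp(-r*dt) = 0.995676
Stock lattice S(k, i) with i counting down-moves:
  k=0: S(0,0) = 45.5000
  k=1: S(1,0) = 48.7641; S(1,1) = 42.4544
  k=2: S(2,0) = 52.2624; S(2,1) = 45.5000; S(2,2) = 39.6126
  k=3: S(3,0) = 56.0116; S(3,1) = 48.7641; S(3,2) = 42.4544; S(3,3) = 36.9611
Terminal payoffs V(N, i) = max(K - S_T, 0):
  V(3,0) = 0.000000; V(3,1) = 0.000000; V(3,2) = 0.000000; V(3,3) = 5.418892
Backward induction: V(k, i) = exp(-r*dt) * [p * V(k+1, i) + (1-p) * V(k+1, i+1)].
  V(2,0) = exp(-r*dt) * [p*0.000000 + (1-p)*0.000000] = 0.000000
  V(2,1) = exp(-r*dt) * [p*0.000000 + (1-p)*0.000000] = 0.000000
  V(2,2) = exp(-r*dt) * [p*0.000000 + (1-p)*5.418892] = 2.677500
  V(1,0) = exp(-r*dt) * [p*0.000000 + (1-p)*0.000000] = 0.000000
  V(1,1) = exp(-r*dt) * [p*0.000000 + (1-p)*2.677500] = 1.322965
  V(0,0) = exp(-r*dt) * [p*0.000000 + (1-p)*1.322965] = 0.653683

Answer: Price = V(0,0) = 0.6537


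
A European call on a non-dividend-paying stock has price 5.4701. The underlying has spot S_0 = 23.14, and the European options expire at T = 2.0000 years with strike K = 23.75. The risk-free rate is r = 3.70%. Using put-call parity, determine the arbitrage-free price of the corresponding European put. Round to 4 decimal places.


Answer: Put price = 4.3861

Derivation:
Put-call parity: C - P = S_0 * exp(-qT) - K * exp(-rT).
S_0 * exp(-qT) = 23.1400 * 1.00000000 = 23.14000000
K * exp(-rT) = 23.7500 * 0.92867169 = 22.05595273
P = C - S*exp(-qT) + K*exp(-rT)
P = 5.4701 - 23.14000000 + 22.05595273 = 4.3861


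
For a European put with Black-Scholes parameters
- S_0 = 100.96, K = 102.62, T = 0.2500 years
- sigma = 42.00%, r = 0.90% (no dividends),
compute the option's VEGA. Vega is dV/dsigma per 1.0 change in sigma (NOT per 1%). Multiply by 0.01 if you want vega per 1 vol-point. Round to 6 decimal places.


d1 = 0.0380550156; d2 = -0.1719449844
phi(d1) = 0.3986535140; exp(-qT) = 1.0000000000; exp(-rT) = 0.9977525294
Vega = S * exp(-qT) * phi(d1) * sqrt(T) = 100.9600 * 1.0000000000 * 0.3986535140 * 0.5000000000 = 20.124029

Answer: Vega = 20.124029


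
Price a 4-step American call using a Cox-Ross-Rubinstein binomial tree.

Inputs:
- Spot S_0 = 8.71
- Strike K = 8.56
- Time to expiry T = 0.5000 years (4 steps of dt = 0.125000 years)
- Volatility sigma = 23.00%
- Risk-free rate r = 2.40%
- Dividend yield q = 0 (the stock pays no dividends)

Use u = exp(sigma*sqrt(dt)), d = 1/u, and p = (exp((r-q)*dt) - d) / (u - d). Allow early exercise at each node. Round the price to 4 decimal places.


Answer: Price = V(0,0) = 0.6823

Derivation:
dt = T/N = 0.125000
u = exp(sigma*sqrt(dt)) = 1.084715; d = 1/u = 0.921901
p = (exp((r-q)*dt) - d) / (u - d) = 0.498135
Discount per step: exp(-r*dt) = 0.997004
Stock lattice S(k, i) with i counting down-moves:
  k=0: S(0,0) = 8.7100
  k=1: S(1,0) = 9.4479; S(1,1) = 8.0298
  k=2: S(2,0) = 10.2482; S(2,1) = 8.7100; S(2,2) = 7.4026
  k=3: S(3,0) = 11.1164; S(3,1) = 9.4479; S(3,2) = 8.0298; S(3,3) = 6.8245
  k=4: S(4,0) = 12.0582; S(4,1) = 10.2482; S(4,2) = 8.7100; S(4,3) = 7.4026; S(4,4) = 6.2915
Terminal payoffs V(N, i) = max(S_T - K, 0):
  V(4,0) = 3.498152; V(4,1) = 1.688244; V(4,2) = 0.150000; V(4,3) = 0.000000; V(4,4) = 0.000000
Backward induction: V(k, i) = exp(-r*dt) * [p * V(k+1, i) + (1-p) * V(k+1, i+1)]; then take max(V_cont, immediate exercise) for American.
  V(3,0) = exp(-r*dt) * [p*3.498152 + (1-p)*1.688244] = 2.582065; exercise = 2.556424; V(3,0) = max -> 2.582065
  V(3,1) = exp(-r*dt) * [p*1.688244 + (1-p)*0.150000] = 0.913509; exercise = 0.887868; V(3,1) = max -> 0.913509
  V(3,2) = exp(-r*dt) * [p*0.150000 + (1-p)*0.000000] = 0.074496; exercise = 0.000000; V(3,2) = max -> 0.074496
  V(3,3) = exp(-r*dt) * [p*0.000000 + (1-p)*0.000000] = 0.000000; exercise = 0.000000; V(3,3) = max -> 0.000000
  V(2,0) = exp(-r*dt) * [p*2.582065 + (1-p)*0.913509] = 1.739450; exercise = 1.688244; V(2,0) = max -> 1.739450
  V(2,1) = exp(-r*dt) * [p*0.913509 + (1-p)*0.074496] = 0.490963; exercise = 0.150000; V(2,1) = max -> 0.490963
  V(2,2) = exp(-r*dt) * [p*0.074496 + (1-p)*0.000000] = 0.036998; exercise = 0.000000; V(2,2) = max -> 0.036998
  V(1,0) = exp(-r*dt) * [p*1.739450 + (1-p)*0.490963] = 1.109545; exercise = 0.887868; V(1,0) = max -> 1.109545
  V(1,1) = exp(-r*dt) * [p*0.490963 + (1-p)*0.036998] = 0.262346; exercise = 0.000000; V(1,1) = max -> 0.262346
  V(0,0) = exp(-r*dt) * [p*1.109545 + (1-p)*0.262346] = 0.682316; exercise = 0.150000; V(0,0) = max -> 0.682316


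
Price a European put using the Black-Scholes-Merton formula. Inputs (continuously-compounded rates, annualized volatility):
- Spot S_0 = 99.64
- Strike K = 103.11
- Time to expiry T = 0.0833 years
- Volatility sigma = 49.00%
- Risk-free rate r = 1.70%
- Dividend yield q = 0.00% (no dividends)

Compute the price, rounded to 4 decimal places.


Answer: Price = 7.5255

Derivation:
d1 = (ln(S/K) + (r - q + 0.5*sigma^2) * T) / (sigma * sqrt(T)) = -0.16133515
d2 = d1 - sigma * sqrt(T) = -0.30275767
exp(-rT) = 0.99858490; exp(-qT) = 1.00000000
P = K * exp(-rT) * N(-d2) - S_0 * exp(-qT) * N(-d1)
N(-d1) = 0.56408528; N(-d2) = 0.61896273
P = 103.1100 * 0.99858490 * 0.61896273 - 99.6400 * 1.00000000 * 0.56408528 = 7.5255


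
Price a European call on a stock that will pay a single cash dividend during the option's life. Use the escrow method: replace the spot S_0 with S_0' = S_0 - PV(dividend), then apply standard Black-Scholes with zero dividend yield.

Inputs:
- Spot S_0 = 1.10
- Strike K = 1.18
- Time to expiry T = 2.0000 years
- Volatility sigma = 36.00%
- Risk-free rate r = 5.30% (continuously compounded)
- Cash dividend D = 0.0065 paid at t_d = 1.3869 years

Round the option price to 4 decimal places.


PV(D) = D * exp(-r * t_d) = 0.0065 * 0.92913085 = 0.00603935
S_0' = S_0 - PV(D) = 1.1000 - 0.00603935 = 1.09396065
d1 = (ln(S_0'/K) + (r + sigma^2/2)*T) / (sigma*sqrt(T)) = 0.31405420
d2 = d1 - sigma*sqrt(T) = -0.19506268
exp(-rT) = 0.89942465
N(d1) = 0.62326006; N(d2) = 0.42267194
C = S_0' * N(d1) - K * exp(-rT) * N(d2) = 1.09396065 * 0.62326006 - 1.1800 * 0.89942465 * 0.42267194 = 0.2332

Answer: Price = 0.2332


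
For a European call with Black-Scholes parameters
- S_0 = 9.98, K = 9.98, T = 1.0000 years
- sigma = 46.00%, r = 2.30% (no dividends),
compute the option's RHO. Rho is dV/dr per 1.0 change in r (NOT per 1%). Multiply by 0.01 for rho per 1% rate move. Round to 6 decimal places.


Answer: Rho = 4.179939

Derivation:
d1 = 0.2800000000; d2 = -0.1800000000
phi(d1) = 0.3836062922; exp(-qT) = 1.0000000000; exp(-rT) = 0.9772624838
N(d2) = 0.4285762841
Rho = K*T*exp(-rT)*N(d2) = 9.9800 * 1.0000 * 0.9772624838 * 0.4285762841 = 4.179939


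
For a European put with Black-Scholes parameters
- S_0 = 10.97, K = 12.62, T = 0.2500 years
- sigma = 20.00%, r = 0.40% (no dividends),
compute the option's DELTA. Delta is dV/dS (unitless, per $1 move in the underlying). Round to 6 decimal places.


d1 = -1.3411858283; d2 = -1.4411858283
phi(d1) = 0.1622968446; exp(-qT) = 1.0000000000; exp(-rT) = 0.9990004998
N(-d1) = 0.9100699368
Delta = -exp(-qT) * N(-d1) = -1.0000000000 * 0.9100699368 = -0.910070

Answer: Delta = -0.910070


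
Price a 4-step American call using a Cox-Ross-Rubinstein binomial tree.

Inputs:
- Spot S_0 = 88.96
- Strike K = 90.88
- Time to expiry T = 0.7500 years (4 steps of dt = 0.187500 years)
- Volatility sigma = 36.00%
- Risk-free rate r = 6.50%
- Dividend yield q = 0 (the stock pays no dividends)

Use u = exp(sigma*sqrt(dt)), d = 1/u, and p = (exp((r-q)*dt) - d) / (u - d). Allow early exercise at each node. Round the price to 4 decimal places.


Answer: Price = V(0,0) = 11.7791

Derivation:
dt = T/N = 0.187500
u = exp(sigma*sqrt(dt)) = 1.168691; d = 1/u = 0.855658
p = (exp((r-q)*dt) - d) / (u - d) = 0.500279
Discount per step: exp(-r*dt) = 0.987886
Stock lattice S(k, i) with i counting down-moves:
  k=0: S(0,0) = 88.9600
  k=1: S(1,0) = 103.9668; S(1,1) = 76.1193
  k=2: S(2,0) = 121.5051; S(2,1) = 88.9600; S(2,2) = 65.1321
  k=3: S(3,0) = 142.0019; S(3,1) = 103.9668; S(3,2) = 76.1193; S(3,3) = 55.7308
  k=4: S(4,0) = 165.9564; S(4,1) = 121.5051; S(4,2) = 88.9600; S(4,3) = 65.1321; S(4,4) = 47.6865
Terminal payoffs V(N, i) = max(S_T - K, 0):
  V(4,0) = 75.076403; V(4,1) = 30.625068; V(4,2) = 0.000000; V(4,3) = 0.000000; V(4,4) = 0.000000
Backward induction: V(k, i) = exp(-r*dt) * [p * V(k+1, i) + (1-p) * V(k+1, i+1)]; then take max(V_cont, immediate exercise) for American.
  V(3,0) = exp(-r*dt) * [p*75.076403 + (1-p)*30.625068] = 52.222794; exercise = 51.121916; V(3,0) = max -> 52.222794
  V(3,1) = exp(-r*dt) * [p*30.625068 + (1-p)*0.000000] = 15.135497; exercise = 13.086778; V(3,1) = max -> 15.135497
  V(3,2) = exp(-r*dt) * [p*0.000000 + (1-p)*0.000000] = 0.000000; exercise = 0.000000; V(3,2) = max -> 0.000000
  V(3,3) = exp(-r*dt) * [p*0.000000 + (1-p)*0.000000] = 0.000000; exercise = 0.000000; V(3,3) = max -> 0.000000
  V(2,0) = exp(-r*dt) * [p*52.222794 + (1-p)*15.135497] = 33.281407; exercise = 30.625068; V(2,0) = max -> 33.281407
  V(2,1) = exp(-r*dt) * [p*15.135497 + (1-p)*0.000000] = 7.480253; exercise = 0.000000; V(2,1) = max -> 7.480253
  V(2,2) = exp(-r*dt) * [p*0.000000 + (1-p)*0.000000] = 0.000000; exercise = 0.000000; V(2,2) = max -> 0.000000
  V(1,0) = exp(-r*dt) * [p*33.281407 + (1-p)*7.480253] = 20.141066; exercise = 13.086778; V(1,0) = max -> 20.141066
  V(1,1) = exp(-r*dt) * [p*7.480253 + (1-p)*0.000000] = 3.696885; exercise = 0.000000; V(1,1) = max -> 3.696885
  V(0,0) = exp(-r*dt) * [p*20.141066 + (1-p)*3.696885] = 11.779133; exercise = 0.000000; V(0,0) = max -> 11.779133


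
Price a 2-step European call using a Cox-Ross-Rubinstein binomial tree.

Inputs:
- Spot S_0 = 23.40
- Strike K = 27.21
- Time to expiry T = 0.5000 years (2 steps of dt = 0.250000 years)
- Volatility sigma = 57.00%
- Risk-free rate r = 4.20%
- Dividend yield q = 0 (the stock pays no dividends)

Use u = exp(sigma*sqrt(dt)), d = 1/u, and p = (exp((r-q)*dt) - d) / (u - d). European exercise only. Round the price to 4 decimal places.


Answer: Price = V(0,0) = 2.7781

Derivation:
dt = T/N = 0.250000
u = exp(sigma*sqrt(dt)) = 1.329762; d = 1/u = 0.752014
p = (exp((r-q)*dt) - d) / (u - d) = 0.447498
Discount per step: exp(-r*dt) = 0.989555
Stock lattice S(k, i) with i counting down-moves:
  k=0: S(0,0) = 23.4000
  k=1: S(1,0) = 31.1164; S(1,1) = 17.5971
  k=2: S(2,0) = 41.3774; S(2,1) = 23.4000; S(2,2) = 13.2333
Terminal payoffs V(N, i) = max(S_T - K, 0):
  V(2,0) = 14.167449; V(2,1) = 0.000000; V(2,2) = 0.000000
Backward induction: V(k, i) = exp(-r*dt) * [p * V(k+1, i) + (1-p) * V(k+1, i+1)].
  V(1,0) = exp(-r*dt) * [p*14.167449 + (1-p)*0.000000] = 6.273687
  V(1,1) = exp(-r*dt) * [p*0.000000 + (1-p)*0.000000] = 0.000000
  V(0,0) = exp(-r*dt) * [p*6.273687 + (1-p)*0.000000] = 2.778139


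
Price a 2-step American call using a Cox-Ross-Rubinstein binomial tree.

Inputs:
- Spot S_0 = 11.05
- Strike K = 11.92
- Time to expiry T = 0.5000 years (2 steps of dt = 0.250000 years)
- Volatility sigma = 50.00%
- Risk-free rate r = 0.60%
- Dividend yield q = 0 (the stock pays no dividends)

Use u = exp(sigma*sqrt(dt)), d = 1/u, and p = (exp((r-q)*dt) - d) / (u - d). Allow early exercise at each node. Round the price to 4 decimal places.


dt = T/N = 0.250000
u = exp(sigma*sqrt(dt)) = 1.284025; d = 1/u = 0.778801
p = (exp((r-q)*dt) - d) / (u - d) = 0.440795
Discount per step: exp(-r*dt) = 0.998501
Stock lattice S(k, i) with i counting down-moves:
  k=0: S(0,0) = 11.0500
  k=1: S(1,0) = 14.1885; S(1,1) = 8.6057
  k=2: S(2,0) = 18.2184; S(2,1) = 11.0500; S(2,2) = 6.7022
Terminal payoffs V(N, i) = max(S_T - K, 0):
  V(2,0) = 6.298370; V(2,1) = 0.000000; V(2,2) = 0.000000
Backward induction: V(k, i) = exp(-r*dt) * [p * V(k+1, i) + (1-p) * V(k+1, i+1)]; then take max(V_cont, immediate exercise) for American.
  V(1,0) = exp(-r*dt) * [p*6.298370 + (1-p)*0.000000] = 2.772127; exercise = 2.268481; V(1,0) = max -> 2.772127
  V(1,1) = exp(-r*dt) * [p*0.000000 + (1-p)*0.000000] = 0.000000; exercise = 0.000000; V(1,1) = max -> 0.000000
  V(0,0) = exp(-r*dt) * [p*2.772127 + (1-p)*0.000000] = 1.220107; exercise = 0.000000; V(0,0) = max -> 1.220107

Answer: Price = V(0,0) = 1.2201
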